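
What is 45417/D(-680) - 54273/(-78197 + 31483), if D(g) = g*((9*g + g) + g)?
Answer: 139087898469/118803044800 ≈ 1.1707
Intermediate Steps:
D(g) = 11*g² (D(g) = g*(10*g + g) = g*(11*g) = 11*g²)
45417/D(-680) - 54273/(-78197 + 31483) = 45417/((11*(-680)²)) - 54273/(-78197 + 31483) = 45417/((11*462400)) - 54273/(-46714) = 45417/5086400 - 54273*(-1/46714) = 45417*(1/5086400) + 54273/46714 = 45417/5086400 + 54273/46714 = 139087898469/118803044800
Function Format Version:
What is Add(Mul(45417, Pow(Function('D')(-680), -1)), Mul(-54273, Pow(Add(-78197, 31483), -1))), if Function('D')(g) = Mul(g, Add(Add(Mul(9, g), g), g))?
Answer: Rational(139087898469, 118803044800) ≈ 1.1707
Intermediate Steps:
Function('D')(g) = Mul(11, Pow(g, 2)) (Function('D')(g) = Mul(g, Add(Mul(10, g), g)) = Mul(g, Mul(11, g)) = Mul(11, Pow(g, 2)))
Add(Mul(45417, Pow(Function('D')(-680), -1)), Mul(-54273, Pow(Add(-78197, 31483), -1))) = Add(Mul(45417, Pow(Mul(11, Pow(-680, 2)), -1)), Mul(-54273, Pow(Add(-78197, 31483), -1))) = Add(Mul(45417, Pow(Mul(11, 462400), -1)), Mul(-54273, Pow(-46714, -1))) = Add(Mul(45417, Pow(5086400, -1)), Mul(-54273, Rational(-1, 46714))) = Add(Mul(45417, Rational(1, 5086400)), Rational(54273, 46714)) = Add(Rational(45417, 5086400), Rational(54273, 46714)) = Rational(139087898469, 118803044800)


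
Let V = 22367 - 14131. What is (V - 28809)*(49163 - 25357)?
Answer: -489760838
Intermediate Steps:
V = 8236
(V - 28809)*(49163 - 25357) = (8236 - 28809)*(49163 - 25357) = -20573*23806 = -489760838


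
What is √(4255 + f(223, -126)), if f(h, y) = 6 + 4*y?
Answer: 17*√13 ≈ 61.294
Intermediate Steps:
√(4255 + f(223, -126)) = √(4255 + (6 + 4*(-126))) = √(4255 + (6 - 504)) = √(4255 - 498) = √3757 = 17*√13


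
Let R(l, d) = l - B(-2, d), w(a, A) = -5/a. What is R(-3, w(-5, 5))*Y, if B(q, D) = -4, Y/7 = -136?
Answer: -952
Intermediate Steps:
Y = -952 (Y = 7*(-136) = -952)
R(l, d) = 4 + l (R(l, d) = l - 1*(-4) = l + 4 = 4 + l)
R(-3, w(-5, 5))*Y = (4 - 3)*(-952) = 1*(-952) = -952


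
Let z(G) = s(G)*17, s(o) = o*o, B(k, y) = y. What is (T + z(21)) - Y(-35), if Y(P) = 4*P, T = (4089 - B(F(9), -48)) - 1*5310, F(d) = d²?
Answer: 6464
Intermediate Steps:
s(o) = o²
T = -1173 (T = (4089 - 1*(-48)) - 1*5310 = (4089 + 48) - 5310 = 4137 - 5310 = -1173)
z(G) = 17*G² (z(G) = G²*17 = 17*G²)
(T + z(21)) - Y(-35) = (-1173 + 17*21²) - 4*(-35) = (-1173 + 17*441) - 1*(-140) = (-1173 + 7497) + 140 = 6324 + 140 = 6464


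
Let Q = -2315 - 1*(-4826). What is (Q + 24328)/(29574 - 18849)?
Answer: 26839/10725 ≈ 2.5025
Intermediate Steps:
Q = 2511 (Q = -2315 + 4826 = 2511)
(Q + 24328)/(29574 - 18849) = (2511 + 24328)/(29574 - 18849) = 26839/10725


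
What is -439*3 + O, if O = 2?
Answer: -1315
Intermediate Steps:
-439*3 + O = -439*3 + 2 = -1317 + 2 = -1315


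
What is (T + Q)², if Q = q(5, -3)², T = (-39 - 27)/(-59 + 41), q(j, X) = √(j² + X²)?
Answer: 12769/9 ≈ 1418.8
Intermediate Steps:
q(j, X) = √(X² + j²)
T = 11/3 (T = -66/(-18) = -66*(-1/18) = 11/3 ≈ 3.6667)
Q = 34 (Q = (√((-3)² + 5²))² = (√(9 + 25))² = (√34)² = 34)
(T + Q)² = (11/3 + 34)² = (113/3)² = 12769/9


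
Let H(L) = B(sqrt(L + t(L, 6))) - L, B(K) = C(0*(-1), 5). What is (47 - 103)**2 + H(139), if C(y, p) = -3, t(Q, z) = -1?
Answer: 2994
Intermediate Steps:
B(K) = -3
H(L) = -3 - L
(47 - 103)**2 + H(139) = (47 - 103)**2 + (-3 - 1*139) = (-56)**2 + (-3 - 139) = 3136 - 142 = 2994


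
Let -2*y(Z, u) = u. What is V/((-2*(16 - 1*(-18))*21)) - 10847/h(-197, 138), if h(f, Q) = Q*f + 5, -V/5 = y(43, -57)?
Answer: 1844077/3696616 ≈ 0.49886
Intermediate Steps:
y(Z, u) = -u/2
V = -285/2 (V = -(-5)*(-57)/2 = -5*57/2 = -285/2 ≈ -142.50)
h(f, Q) = 5 + Q*f
V/((-2*(16 - 1*(-18))*21)) - 10847/h(-197, 138) = -285*(-1/(42*(16 - 1*(-18))))/2 - 10847/(5 + 138*(-197)) = -285*(-1/(42*(16 + 18)))/2 - 10847/(5 - 27186) = -285/(2*(-2*34*21)) - 10847/(-27181) = -285/(2*((-68*21))) - 10847*(-1/27181) = -285/2/(-1428) + 10847/27181 = -285/2*(-1/1428) + 10847/27181 = 95/952 + 10847/27181 = 1844077/3696616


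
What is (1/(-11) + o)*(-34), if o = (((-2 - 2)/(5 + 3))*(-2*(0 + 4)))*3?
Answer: -4454/11 ≈ -404.91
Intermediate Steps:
o = 12 (o = ((-4/8)*(-2*4))*3 = (-4*1/8*(-8))*3 = -1/2*(-8)*3 = 4*3 = 12)
(1/(-11) + o)*(-34) = (1/(-11) + 12)*(-34) = (-1/11 + 12)*(-34) = (131/11)*(-34) = -4454/11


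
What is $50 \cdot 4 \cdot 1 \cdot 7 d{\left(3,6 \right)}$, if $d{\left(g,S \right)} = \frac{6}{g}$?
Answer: $2800$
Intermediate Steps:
$50 \cdot 4 \cdot 1 \cdot 7 d{\left(3,6 \right)} = 50 \cdot 4 \cdot 1 \cdot 7 \cdot \frac{6}{3} = 200 \cdot 7 \cdot 6 \cdot \frac{1}{3} = 200 \cdot 7 \cdot 2 = 200 \cdot 14 = 2800$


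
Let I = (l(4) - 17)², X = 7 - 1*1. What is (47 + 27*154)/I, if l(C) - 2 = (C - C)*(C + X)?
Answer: 841/45 ≈ 18.689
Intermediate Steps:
X = 6 (X = 7 - 1 = 6)
l(C) = 2 (l(C) = 2 + (C - C)*(C + 6) = 2 + 0*(6 + C) = 2 + 0 = 2)
I = 225 (I = (2 - 17)² = (-15)² = 225)
(47 + 27*154)/I = (47 + 27*154)/225 = (47 + 4158)*(1/225) = 4205*(1/225) = 841/45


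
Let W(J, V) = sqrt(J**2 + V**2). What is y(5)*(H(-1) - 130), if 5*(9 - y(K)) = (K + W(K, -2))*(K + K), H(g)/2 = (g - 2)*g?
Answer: 124 + 248*sqrt(29) ≈ 1459.5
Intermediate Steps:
H(g) = 2*g*(-2 + g) (H(g) = 2*((g - 2)*g) = 2*((-2 + g)*g) = 2*(g*(-2 + g)) = 2*g*(-2 + g))
y(K) = 9 - 2*K*(K + sqrt(4 + K**2))/5 (y(K) = 9 - (K + sqrt(K**2 + (-2)**2))*(K + K)/5 = 9 - (K + sqrt(K**2 + 4))*2*K/5 = 9 - (K + sqrt(4 + K**2))*2*K/5 = 9 - 2*K*(K + sqrt(4 + K**2))/5)
y(5)*(H(-1) - 130) = (9 - 2/5*5**2 - 2/5*5*sqrt(4 + 5**2))*(2*(-1)*(-2 - 1) - 130) = (9 - 2/5*25 - 2/5*5*sqrt(4 + 25))*(2*(-1)*(-3) - 130) = (9 - 10 - 2/5*5*sqrt(29))*(6 - 130) = (9 - 10 - 2*sqrt(29))*(-124) = (-1 - 2*sqrt(29))*(-124) = 124 + 248*sqrt(29)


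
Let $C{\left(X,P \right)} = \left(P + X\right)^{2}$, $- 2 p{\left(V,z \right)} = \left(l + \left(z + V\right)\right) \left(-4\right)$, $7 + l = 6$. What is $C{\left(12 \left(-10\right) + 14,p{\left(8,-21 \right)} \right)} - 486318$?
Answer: $-468362$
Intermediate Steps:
$l = -1$ ($l = -7 + 6 = -1$)
$p{\left(V,z \right)} = -2 + 2 V + 2 z$ ($p{\left(V,z \right)} = - \frac{\left(-1 + \left(z + V\right)\right) \left(-4\right)}{2} = - \frac{\left(-1 + \left(V + z\right)\right) \left(-4\right)}{2} = - \frac{\left(-1 + V + z\right) \left(-4\right)}{2} = - \frac{4 - 4 V - 4 z}{2} = -2 + 2 V + 2 z$)
$C{\left(12 \left(-10\right) + 14,p{\left(8,-21 \right)} \right)} - 486318 = \left(\left(-2 + 2 \cdot 8 + 2 \left(-21\right)\right) + \left(12 \left(-10\right) + 14\right)\right)^{2} - 486318 = \left(\left(-2 + 16 - 42\right) + \left(-120 + 14\right)\right)^{2} - 486318 = \left(-28 - 106\right)^{2} - 486318 = \left(-134\right)^{2} - 486318 = 17956 - 486318 = -468362$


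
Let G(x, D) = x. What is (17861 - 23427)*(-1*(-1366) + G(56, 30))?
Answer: -7914852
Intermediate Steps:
(17861 - 23427)*(-1*(-1366) + G(56, 30)) = (17861 - 23427)*(-1*(-1366) + 56) = -5566*(1366 + 56) = -5566*1422 = -7914852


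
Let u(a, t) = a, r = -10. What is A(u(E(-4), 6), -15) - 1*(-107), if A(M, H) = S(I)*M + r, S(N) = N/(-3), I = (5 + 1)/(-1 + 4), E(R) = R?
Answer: 299/3 ≈ 99.667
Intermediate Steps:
I = 2 (I = 6/3 = 6*(⅓) = 2)
S(N) = -N/3 (S(N) = N*(-⅓) = -N/3)
A(M, H) = -10 - 2*M/3 (A(M, H) = (-⅓*2)*M - 10 = -2*M/3 - 10 = -10 - 2*M/3)
A(u(E(-4), 6), -15) - 1*(-107) = (-10 - ⅔*(-4)) - 1*(-107) = (-10 + 8/3) + 107 = -22/3 + 107 = 299/3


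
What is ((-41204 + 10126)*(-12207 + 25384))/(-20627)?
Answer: 409514806/20627 ≈ 19853.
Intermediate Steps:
((-41204 + 10126)*(-12207 + 25384))/(-20627) = -31078*13177*(-1/20627) = -409514806*(-1/20627) = 409514806/20627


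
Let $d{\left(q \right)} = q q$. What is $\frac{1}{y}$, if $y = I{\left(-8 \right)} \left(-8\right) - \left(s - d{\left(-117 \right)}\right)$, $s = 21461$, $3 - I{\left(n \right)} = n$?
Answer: $- \frac{1}{7860} \approx -0.00012723$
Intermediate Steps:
$I{\left(n \right)} = 3 - n$
$d{\left(q \right)} = q^{2}$
$y = -7860$ ($y = \left(3 - -8\right) \left(-8\right) + \left(\left(-117\right)^{2} - 21461\right) = \left(3 + 8\right) \left(-8\right) + \left(13689 - 21461\right) = 11 \left(-8\right) - 7772 = -88 - 7772 = -7860$)
$\frac{1}{y} = \frac{1}{-7860} = - \frac{1}{7860}$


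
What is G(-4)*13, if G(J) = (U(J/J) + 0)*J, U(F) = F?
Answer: -52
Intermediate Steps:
G(J) = J (G(J) = (J/J + 0)*J = (1 + 0)*J = 1*J = J)
G(-4)*13 = -4*13 = -52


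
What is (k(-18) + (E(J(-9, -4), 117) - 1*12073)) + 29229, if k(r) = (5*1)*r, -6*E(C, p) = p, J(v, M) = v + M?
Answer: 34093/2 ≈ 17047.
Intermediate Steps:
J(v, M) = M + v
E(C, p) = -p/6
k(r) = 5*r
(k(-18) + (E(J(-9, -4), 117) - 1*12073)) + 29229 = (5*(-18) + (-1/6*117 - 1*12073)) + 29229 = (-90 + (-39/2 - 12073)) + 29229 = (-90 - 24185/2) + 29229 = -24365/2 + 29229 = 34093/2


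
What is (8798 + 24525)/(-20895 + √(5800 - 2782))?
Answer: -232094695/145532669 - 33323*√3018/436598007 ≈ -1.5990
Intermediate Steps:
(8798 + 24525)/(-20895 + √(5800 - 2782)) = 33323/(-20895 + √3018)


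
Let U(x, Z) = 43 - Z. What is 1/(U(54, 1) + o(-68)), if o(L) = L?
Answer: -1/26 ≈ -0.038462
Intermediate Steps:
1/(U(54, 1) + o(-68)) = 1/((43 - 1*1) - 68) = 1/((43 - 1) - 68) = 1/(42 - 68) = 1/(-26) = -1/26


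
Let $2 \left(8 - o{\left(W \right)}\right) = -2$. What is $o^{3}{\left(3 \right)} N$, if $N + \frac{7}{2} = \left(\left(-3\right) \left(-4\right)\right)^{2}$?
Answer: $\frac{204849}{2} \approx 1.0242 \cdot 10^{5}$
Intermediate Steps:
$o{\left(W \right)} = 9$ ($o{\left(W \right)} = 8 - -1 = 8 + 1 = 9$)
$N = \frac{281}{2}$ ($N = - \frac{7}{2} + \left(\left(-3\right) \left(-4\right)\right)^{2} = - \frac{7}{2} + 12^{2} = - \frac{7}{2} + 144 = \frac{281}{2} \approx 140.5$)
$o^{3}{\left(3 \right)} N = 9^{3} \cdot \frac{281}{2} = 729 \cdot \frac{281}{2} = \frac{204849}{2}$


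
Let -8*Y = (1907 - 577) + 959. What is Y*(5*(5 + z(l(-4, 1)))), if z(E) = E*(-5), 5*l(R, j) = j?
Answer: -11445/2 ≈ -5722.5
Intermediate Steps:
l(R, j) = j/5
Y = -2289/8 (Y = -((1907 - 577) + 959)/8 = -(1330 + 959)/8 = -1/8*2289 = -2289/8 ≈ -286.13)
z(E) = -5*E
Y*(5*(5 + z(l(-4, 1)))) = -11445*(5 - 1)/8 = -11445*4/8 = -2289/8*20 = -11445/2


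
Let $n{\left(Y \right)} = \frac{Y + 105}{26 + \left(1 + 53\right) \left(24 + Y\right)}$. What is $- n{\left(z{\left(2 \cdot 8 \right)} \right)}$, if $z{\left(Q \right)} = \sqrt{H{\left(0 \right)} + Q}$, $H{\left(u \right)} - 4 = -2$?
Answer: $- \frac{68919}{847598} + \frac{3261 \sqrt{2}}{423799} \approx -0.070429$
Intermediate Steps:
$H{\left(u \right)} = 2$ ($H{\left(u \right)} = 4 - 2 = 2$)
$z{\left(Q \right)} = \sqrt{2 + Q}$
$n{\left(Y \right)} = \frac{105 + Y}{1322 + 54 Y}$ ($n{\left(Y \right)} = \frac{105 + Y}{26 + 54 \left(24 + Y\right)} = \frac{105 + Y}{26 + \left(1296 + 54 Y\right)} = \frac{105 + Y}{1322 + 54 Y}$)
$- n{\left(z{\left(2 \cdot 8 \right)} \right)} = - \frac{105 + \sqrt{2 + 2 \cdot 8}}{2 \left(661 + 27 \sqrt{2 + 2 \cdot 8}\right)} = - \frac{105 + \sqrt{2 + 16}}{2 \left(661 + 27 \sqrt{2 + 16}\right)} = - \frac{105 + \sqrt{18}}{2 \left(661 + 27 \sqrt{18}\right)} = - \frac{105 + 3 \sqrt{2}}{2 \left(661 + 27 \cdot 3 \sqrt{2}\right)} = - \frac{105 + 3 \sqrt{2}}{2 \left(661 + 81 \sqrt{2}\right)}$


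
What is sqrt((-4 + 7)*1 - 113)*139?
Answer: 139*I*sqrt(110) ≈ 1457.8*I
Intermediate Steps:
sqrt((-4 + 7)*1 - 113)*139 = sqrt(3*1 - 113)*139 = sqrt(3 - 113)*139 = sqrt(-110)*139 = (I*sqrt(110))*139 = 139*I*sqrt(110)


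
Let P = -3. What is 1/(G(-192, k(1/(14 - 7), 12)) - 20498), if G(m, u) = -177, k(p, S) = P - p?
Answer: -1/20675 ≈ -4.8368e-5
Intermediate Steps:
k(p, S) = -3 - p
1/(G(-192, k(1/(14 - 7), 12)) - 20498) = 1/(-177 - 20498) = 1/(-20675) = -1/20675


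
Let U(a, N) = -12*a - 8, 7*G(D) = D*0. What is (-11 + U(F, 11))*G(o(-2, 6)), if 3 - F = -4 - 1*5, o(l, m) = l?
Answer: 0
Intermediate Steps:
G(D) = 0 (G(D) = (D*0)/7 = (⅐)*0 = 0)
F = 12 (F = 3 - (-4 - 1*5) = 3 - (-4 - 5) = 3 - 1*(-9) = 3 + 9 = 12)
U(a, N) = -8 - 12*a
(-11 + U(F, 11))*G(o(-2, 6)) = (-11 + (-8 - 12*12))*0 = (-11 + (-8 - 144))*0 = (-11 - 152)*0 = -163*0 = 0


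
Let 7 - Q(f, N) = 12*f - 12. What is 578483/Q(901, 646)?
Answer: -578483/10793 ≈ -53.598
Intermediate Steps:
Q(f, N) = 19 - 12*f (Q(f, N) = 7 - (12*f - 12) = 7 - (-12 + 12*f) = 7 + (12 - 12*f) = 19 - 12*f)
578483/Q(901, 646) = 578483/(19 - 12*901) = 578483/(19 - 10812) = 578483/(-10793) = 578483*(-1/10793) = -578483/10793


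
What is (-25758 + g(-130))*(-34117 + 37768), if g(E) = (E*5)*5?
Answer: -105908208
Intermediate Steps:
g(E) = 25*E (g(E) = (5*E)*5 = 25*E)
(-25758 + g(-130))*(-34117 + 37768) = (-25758 + 25*(-130))*(-34117 + 37768) = (-25758 - 3250)*3651 = -29008*3651 = -105908208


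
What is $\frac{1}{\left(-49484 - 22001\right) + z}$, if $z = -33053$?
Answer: $- \frac{1}{104538} \approx -9.5659 \cdot 10^{-6}$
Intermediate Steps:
$\frac{1}{\left(-49484 - 22001\right) + z} = \frac{1}{\left(-49484 - 22001\right) - 33053} = \frac{1}{-71485 - 33053} = \frac{1}{-104538} = - \frac{1}{104538}$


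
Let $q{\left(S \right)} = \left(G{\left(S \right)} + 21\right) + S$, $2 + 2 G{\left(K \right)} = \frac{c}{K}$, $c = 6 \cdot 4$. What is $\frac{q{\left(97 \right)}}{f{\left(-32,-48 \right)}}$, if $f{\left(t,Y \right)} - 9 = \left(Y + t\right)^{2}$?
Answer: $\frac{11361}{621673} \approx 0.018275$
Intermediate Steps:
$c = 24$
$G{\left(K \right)} = -1 + \frac{12}{K}$ ($G{\left(K \right)} = -1 + \frac{24 \frac{1}{K}}{2} = -1 + \frac{12}{K}$)
$f{\left(t,Y \right)} = 9 + \left(Y + t\right)^{2}$
$q{\left(S \right)} = 21 + S + \frac{12 - S}{S}$ ($q{\left(S \right)} = \left(\frac{12 - S}{S} + 21\right) + S = \left(21 + \frac{12 - S}{S}\right) + S = 21 + S + \frac{12 - S}{S}$)
$\frac{q{\left(97 \right)}}{f{\left(-32,-48 \right)}} = \frac{20 + 97 + \frac{12}{97}}{9 + \left(-48 - 32\right)^{2}} = \frac{20 + 97 + 12 \cdot \frac{1}{97}}{9 + \left(-80\right)^{2}} = \frac{20 + 97 + \frac{12}{97}}{9 + 6400} = \frac{11361}{97 \cdot 6409} = \frac{11361}{97} \cdot \frac{1}{6409} = \frac{11361}{621673}$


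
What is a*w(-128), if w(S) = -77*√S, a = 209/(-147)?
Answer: 18392*I*√2/21 ≈ 1238.6*I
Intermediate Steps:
a = -209/147 (a = 209*(-1/147) = -209/147 ≈ -1.4218)
a*w(-128) = -(-2299)*√(-128)/21 = -(-2299)*8*I*√2/21 = -(-18392)*I*√2/21 = 18392*I*√2/21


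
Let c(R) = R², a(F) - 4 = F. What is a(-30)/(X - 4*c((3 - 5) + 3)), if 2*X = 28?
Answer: -13/5 ≈ -2.6000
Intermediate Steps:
X = 14 (X = (½)*28 = 14)
a(F) = 4 + F
a(-30)/(X - 4*c((3 - 5) + 3)) = (4 - 30)/(14 - 4*((3 - 5) + 3)²) = -26/(14 - 4*(-2 + 3)²) = -26/(14 - 4*1²) = -26/(14 - 4*1) = -26/(14 - 4) = -26/10 = -26*⅒ = -13/5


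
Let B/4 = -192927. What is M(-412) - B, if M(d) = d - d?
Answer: 771708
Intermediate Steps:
M(d) = 0
B = -771708 (B = 4*(-192927) = -771708)
M(-412) - B = 0 - 1*(-771708) = 0 + 771708 = 771708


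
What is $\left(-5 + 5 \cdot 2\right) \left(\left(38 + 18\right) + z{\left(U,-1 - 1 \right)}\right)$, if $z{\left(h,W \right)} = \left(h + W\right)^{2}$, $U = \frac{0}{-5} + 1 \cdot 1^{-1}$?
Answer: $285$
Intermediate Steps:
$U = 1$ ($U = 0 \left(- \frac{1}{5}\right) + 1 \cdot 1 = 0 + 1 = 1$)
$z{\left(h,W \right)} = \left(W + h\right)^{2}$
$\left(-5 + 5 \cdot 2\right) \left(\left(38 + 18\right) + z{\left(U,-1 - 1 \right)}\right) = \left(-5 + 5 \cdot 2\right) \left(\left(38 + 18\right) + \left(\left(-1 - 1\right) + 1\right)^{2}\right) = \left(-5 + 10\right) \left(56 + \left(-2 + 1\right)^{2}\right) = 5 \left(56 + \left(-1\right)^{2}\right) = 5 \left(56 + 1\right) = 5 \cdot 57 = 285$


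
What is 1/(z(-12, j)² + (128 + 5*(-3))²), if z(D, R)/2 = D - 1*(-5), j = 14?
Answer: 1/12965 ≈ 7.7131e-5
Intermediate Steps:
z(D, R) = 10 + 2*D (z(D, R) = 2*(D - 1*(-5)) = 2*(D + 5) = 2*(5 + D) = 10 + 2*D)
1/(z(-12, j)² + (128 + 5*(-3))²) = 1/((10 + 2*(-12))² + (128 + 5*(-3))²) = 1/((10 - 24)² + (128 - 15)²) = 1/((-14)² + 113²) = 1/(196 + 12769) = 1/12965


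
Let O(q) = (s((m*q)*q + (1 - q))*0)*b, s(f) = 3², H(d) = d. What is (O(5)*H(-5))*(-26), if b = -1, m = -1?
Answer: 0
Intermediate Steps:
s(f) = 9
O(q) = 0 (O(q) = (9*0)*(-1) = 0*(-1) = 0)
(O(5)*H(-5))*(-26) = (0*(-5))*(-26) = 0*(-26) = 0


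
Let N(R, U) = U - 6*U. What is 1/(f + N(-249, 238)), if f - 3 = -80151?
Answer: -1/81338 ≈ -1.2294e-5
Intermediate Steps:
f = -80148 (f = 3 - 80151 = -80148)
N(R, U) = -5*U
1/(f + N(-249, 238)) = 1/(-80148 - 5*238) = 1/(-80148 - 1190) = 1/(-81338) = -1/81338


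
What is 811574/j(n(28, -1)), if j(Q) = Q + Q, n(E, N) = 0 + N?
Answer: -405787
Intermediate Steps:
n(E, N) = N
j(Q) = 2*Q
811574/j(n(28, -1)) = 811574/((2*(-1))) = 811574/(-2) = 811574*(-1/2) = -405787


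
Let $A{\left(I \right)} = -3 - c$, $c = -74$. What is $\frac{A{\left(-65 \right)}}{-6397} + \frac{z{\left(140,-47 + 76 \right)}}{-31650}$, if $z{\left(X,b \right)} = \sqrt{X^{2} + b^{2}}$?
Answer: $- \frac{71}{6397} - \frac{\sqrt{20441}}{31650} \approx -0.015616$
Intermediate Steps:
$A{\left(I \right)} = 71$ ($A{\left(I \right)} = -3 - -74 = -3 + 74 = 71$)
$\frac{A{\left(-65 \right)}}{-6397} + \frac{z{\left(140,-47 + 76 \right)}}{-31650} = \frac{71}{-6397} + \frac{\sqrt{140^{2} + \left(-47 + 76\right)^{2}}}{-31650} = 71 \left(- \frac{1}{6397}\right) + \sqrt{19600 + 29^{2}} \left(- \frac{1}{31650}\right) = - \frac{71}{6397} + \sqrt{19600 + 841} \left(- \frac{1}{31650}\right) = - \frac{71}{6397} + \sqrt{20441} \left(- \frac{1}{31650}\right) = - \frac{71}{6397} - \frac{\sqrt{20441}}{31650}$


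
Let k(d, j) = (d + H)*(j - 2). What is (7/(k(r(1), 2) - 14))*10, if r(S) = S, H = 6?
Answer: -5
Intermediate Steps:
k(d, j) = (-2 + j)*(6 + d) (k(d, j) = (d + 6)*(j - 2) = (6 + d)*(-2 + j) = (-2 + j)*(6 + d))
(7/(k(r(1), 2) - 14))*10 = (7/((-12 - 2*1 + 6*2 + 1*2) - 14))*10 = (7/((-12 - 2 + 12 + 2) - 14))*10 = (7/(0 - 14))*10 = (7/(-14))*10 = -1/14*7*10 = -½*10 = -5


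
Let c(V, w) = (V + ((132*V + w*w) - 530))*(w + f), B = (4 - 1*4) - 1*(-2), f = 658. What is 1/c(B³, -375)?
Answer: 1/39947997 ≈ 2.5033e-8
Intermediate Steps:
B = 2 (B = (4 - 4) + 2 = 0 + 2 = 2)
c(V, w) = (658 + w)*(-530 + w² + 133*V) (c(V, w) = (V + ((132*V + w*w) - 530))*(w + 658) = (V + ((132*V + w²) - 530))*(658 + w) = (V + ((w² + 132*V) - 530))*(658 + w) = (V + (-530 + w² + 132*V))*(658 + w) = (-530 + w² + 133*V)*(658 + w) = (658 + w)*(-530 + w² + 133*V))
1/c(B³, -375) = 1/(-348740 + (-375)³ - 530*(-375) + 658*(-375)² + 87514*2³ + 133*2³*(-375)) = 1/(-348740 - 52734375 + 198750 + 658*140625 + 87514*8 + 133*8*(-375)) = 1/(-348740 - 52734375 + 198750 + 92531250 + 700112 - 399000) = 1/39947997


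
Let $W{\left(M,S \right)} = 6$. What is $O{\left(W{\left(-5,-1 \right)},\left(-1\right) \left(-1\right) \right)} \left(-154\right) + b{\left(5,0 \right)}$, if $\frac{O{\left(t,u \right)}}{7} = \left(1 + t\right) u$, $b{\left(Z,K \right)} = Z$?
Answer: $-7541$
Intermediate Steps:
$O{\left(t,u \right)} = 7 u \left(1 + t\right)$ ($O{\left(t,u \right)} = 7 \left(1 + t\right) u = 7 u \left(1 + t\right)$)
$O{\left(W{\left(-5,-1 \right)},\left(-1\right) \left(-1\right) \right)} \left(-154\right) + b{\left(5,0 \right)} = 7 \left(\left(-1\right) \left(-1\right)\right) \left(1 + 6\right) \left(-154\right) + 5 = 7 \cdot 1 \cdot 7 \left(-154\right) + 5 = 49 \left(-154\right) + 5 = -7546 + 5 = -7541$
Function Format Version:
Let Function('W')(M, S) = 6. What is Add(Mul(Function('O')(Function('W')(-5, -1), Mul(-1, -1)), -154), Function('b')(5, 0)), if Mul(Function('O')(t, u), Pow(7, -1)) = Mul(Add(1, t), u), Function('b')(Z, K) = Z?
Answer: -7541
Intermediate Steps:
Function('O')(t, u) = Mul(7, u, Add(1, t)) (Function('O')(t, u) = Mul(7, Mul(Add(1, t), u)) = Mul(7, Mul(u, Add(1, t))) = Mul(7, u, Add(1, t)))
Add(Mul(Function('O')(Function('W')(-5, -1), Mul(-1, -1)), -154), Function('b')(5, 0)) = Add(Mul(Mul(7, Mul(-1, -1), Add(1, 6)), -154), 5) = Add(Mul(Mul(7, 1, 7), -154), 5) = Add(Mul(49, -154), 5) = Add(-7546, 5) = -7541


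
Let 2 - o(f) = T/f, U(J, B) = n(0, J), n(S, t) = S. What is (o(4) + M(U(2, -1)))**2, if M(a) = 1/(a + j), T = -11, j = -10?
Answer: 8649/400 ≈ 21.622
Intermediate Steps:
U(J, B) = 0
o(f) = 2 + 11/f (o(f) = 2 - (-11)/f = 2 + 11/f)
M(a) = 1/(-10 + a) (M(a) = 1/(a - 10) = 1/(-10 + a))
(o(4) + M(U(2, -1)))**2 = ((2 + 11/4) + 1/(-10 + 0))**2 = ((2 + 11*(1/4)) + 1/(-10))**2 = ((2 + 11/4) - 1/10)**2 = (19/4 - 1/10)**2 = (93/20)**2 = 8649/400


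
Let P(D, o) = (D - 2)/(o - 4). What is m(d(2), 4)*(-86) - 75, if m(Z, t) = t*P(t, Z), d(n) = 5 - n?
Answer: 613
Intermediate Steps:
P(D, o) = (-2 + D)/(-4 + o)
m(Z, t) = t*(-2 + t)/(-4 + Z) (m(Z, t) = t*((-2 + t)/(-4 + Z)) = t*(-2 + t)/(-4 + Z))
m(d(2), 4)*(-86) - 75 = (4*(-2 + 4)/(-4 + (5 - 1*2)))*(-86) - 75 = (4*2/(-4 + (5 - 2)))*(-86) - 75 = (4*2/(-4 + 3))*(-86) - 75 = (4*2/(-1))*(-86) - 75 = (4*(-1)*2)*(-86) - 75 = -8*(-86) - 75 = 688 - 75 = 613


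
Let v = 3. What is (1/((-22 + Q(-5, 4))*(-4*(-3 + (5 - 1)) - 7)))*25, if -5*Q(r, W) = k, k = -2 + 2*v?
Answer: 125/1254 ≈ 0.099681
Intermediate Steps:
k = 4 (k = -2 + 2*3 = -2 + 6 = 4)
Q(r, W) = -4/5 (Q(r, W) = -1/5*4 = -4/5)
(1/((-22 + Q(-5, 4))*(-4*(-3 + (5 - 1)) - 7)))*25 = (1/((-22 - 4/5)*(-4*(-3 + (5 - 1)) - 7)))*25 = (1/((-114/5)*(-4*(-3 + 4) - 7)))*25 = -5/(114*(-4*1 - 7))*25 = -5/(114*(-4 - 7))*25 = -5/114/(-11)*25 = -5/114*(-1/11)*25 = (5/1254)*25 = 125/1254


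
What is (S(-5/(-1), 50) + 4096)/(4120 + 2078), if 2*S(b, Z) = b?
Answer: 8197/12396 ≈ 0.66126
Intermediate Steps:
S(b, Z) = b/2
(S(-5/(-1), 50) + 4096)/(4120 + 2078) = ((-5/(-1))/2 + 4096)/(4120 + 2078) = ((-5*(-1))/2 + 4096)/6198 = ((½)*5 + 4096)*(1/6198) = (5/2 + 4096)*(1/6198) = (8197/2)*(1/6198) = 8197/12396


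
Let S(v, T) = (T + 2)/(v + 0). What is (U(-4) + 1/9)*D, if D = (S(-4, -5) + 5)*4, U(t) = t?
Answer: -805/9 ≈ -89.444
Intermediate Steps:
S(v, T) = (2 + T)/v
D = 23 (D = ((2 - 5)/(-4) + 5)*4 = (-1/4*(-3) + 5)*4 = (3/4 + 5)*4 = (23/4)*4 = 23)
(U(-4) + 1/9)*D = (-4 + 1/9)*23 = -35/9*23 = -805/9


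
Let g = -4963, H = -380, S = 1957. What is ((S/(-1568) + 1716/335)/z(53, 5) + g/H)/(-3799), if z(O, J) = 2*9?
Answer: -2384934943/682474242240 ≈ -0.0034945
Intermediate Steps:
z(O, J) = 18
((S/(-1568) + 1716/335)/z(53, 5) + g/H)/(-3799) = ((1957/(-1568) + 1716/335)/18 - 4963/(-380))/(-3799) = ((1957*(-1/1568) + 1716*(1/335))*(1/18) - 4963*(-1/380))*(-1/3799) = ((-1957/1568 + 1716/335)*(1/18) + 4963/380)*(-1/3799) = ((2035093/525280)*(1/18) + 4963/380)*(-1/3799) = (2035093/9455040 + 4963/380)*(-1/3799) = (2384934943/179645760)*(-1/3799) = -2384934943/682474242240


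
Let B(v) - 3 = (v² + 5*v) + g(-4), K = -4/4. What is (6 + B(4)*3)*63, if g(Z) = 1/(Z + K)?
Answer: 38556/5 ≈ 7711.2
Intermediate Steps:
K = -1 (K = -4*¼ = -1)
g(Z) = 1/(-1 + Z) (g(Z) = 1/(Z - 1) = 1/(-1 + Z))
B(v) = 14/5 + v² + 5*v (B(v) = 3 + ((v² + 5*v) + 1/(-1 - 4)) = 3 + ((v² + 5*v) + 1/(-5)) = 3 + ((v² + 5*v) - ⅕) = 3 + (-⅕ + v² + 5*v) = 14/5 + v² + 5*v)
(6 + B(4)*3)*63 = (6 + (14/5 + 4² + 5*4)*3)*63 = (6 + (14/5 + 16 + 20)*3)*63 = (6 + (194/5)*3)*63 = (6 + 582/5)*63 = (612/5)*63 = 38556/5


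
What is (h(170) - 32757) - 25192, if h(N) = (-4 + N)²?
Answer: -30393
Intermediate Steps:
(h(170) - 32757) - 25192 = ((-4 + 170)² - 32757) - 25192 = (166² - 32757) - 25192 = (27556 - 32757) - 25192 = -5201 - 25192 = -30393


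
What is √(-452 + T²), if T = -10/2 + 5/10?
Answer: I*√1727/2 ≈ 20.779*I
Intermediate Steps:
T = -9/2 (T = -10*½ + 5*(⅒) = -5 + ½ = -9/2 ≈ -4.5000)
√(-452 + T²) = √(-452 + (-9/2)²) = √(-452 + 81/4) = √(-1727/4) = I*√1727/2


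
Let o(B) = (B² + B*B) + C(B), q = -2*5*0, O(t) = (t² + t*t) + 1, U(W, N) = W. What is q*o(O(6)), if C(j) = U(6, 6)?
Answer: 0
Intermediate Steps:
O(t) = 1 + 2*t² (O(t) = (t² + t²) + 1 = 2*t² + 1 = 1 + 2*t²)
q = 0 (q = -10*0 = 0)
C(j) = 6
o(B) = 6 + 2*B² (o(B) = (B² + B*B) + 6 = (B² + B²) + 6 = 2*B² + 6 = 6 + 2*B²)
q*o(O(6)) = 0*(6 + 2*(1 + 2*6²)²) = 0*(6 + 2*(1 + 2*36)²) = 0*(6 + 2*(1 + 72)²) = 0*(6 + 2*73²) = 0*(6 + 2*5329) = 0*(6 + 10658) = 0*10664 = 0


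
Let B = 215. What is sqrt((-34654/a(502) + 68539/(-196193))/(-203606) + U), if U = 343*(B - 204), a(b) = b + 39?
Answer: sqrt(1762095864040045834886281959770)/21610824929278 ≈ 61.425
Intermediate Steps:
a(b) = 39 + b
U = 3773 (U = 343*(215 - 204) = 343*11 = 3773)
sqrt((-34654/a(502) + 68539/(-196193))/(-203606) + U) = sqrt((-34654/(39 + 502) + 68539/(-196193))/(-203606) + 3773) = sqrt((-34654/541 + 68539*(-1/196193))*(-1/203606) + 3773) = sqrt((-34654*1/541 - 68539/196193)*(-1/203606) + 3773) = sqrt((-34654/541 - 68539/196193)*(-1/203606) + 3773) = sqrt(-6835951821/106140413*(-1/203606) + 3773) = sqrt(6835951821/21610824929278 + 3773) = sqrt(81537649294117715/21610824929278) = sqrt(1762095864040045834886281959770)/21610824929278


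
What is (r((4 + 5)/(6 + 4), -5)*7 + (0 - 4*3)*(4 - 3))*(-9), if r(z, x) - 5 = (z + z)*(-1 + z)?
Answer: -9783/50 ≈ -195.66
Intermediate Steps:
r(z, x) = 5 + 2*z*(-1 + z) (r(z, x) = 5 + (z + z)*(-1 + z) = 5 + (2*z)*(-1 + z) = 5 + 2*z*(-1 + z))
(r((4 + 5)/(6 + 4), -5)*7 + (0 - 4*3)*(4 - 3))*(-9) = ((5 - 2*(4 + 5)/(6 + 4) + 2*((4 + 5)/(6 + 4))²)*7 + (0 - 4*3)*(4 - 3))*(-9) = ((5 - 18/10 + 2*(9/10)²)*7 + (0 - 12)*1)*(-9) = ((5 - 18/10 + 2*(9*(⅒))²)*7 - 12*1)*(-9) = ((5 - 2*9/10 + 2*(9/10)²)*7 - 12)*(-9) = ((5 - 9/5 + 2*(81/100))*7 - 12)*(-9) = ((5 - 9/5 + 81/50)*7 - 12)*(-9) = ((241/50)*7 - 12)*(-9) = (1687/50 - 12)*(-9) = (1087/50)*(-9) = -9783/50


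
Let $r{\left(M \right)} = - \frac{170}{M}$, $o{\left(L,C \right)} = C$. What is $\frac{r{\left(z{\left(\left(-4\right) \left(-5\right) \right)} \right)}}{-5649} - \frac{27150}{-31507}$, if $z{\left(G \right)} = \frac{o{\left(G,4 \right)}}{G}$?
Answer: $\frac{25735900}{25426149} \approx 1.0122$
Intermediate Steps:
$z{\left(G \right)} = \frac{4}{G}$
$\frac{r{\left(z{\left(\left(-4\right) \left(-5\right) \right)} \right)}}{-5649} - \frac{27150}{-31507} = \frac{\left(-170\right) \frac{1}{4 \frac{1}{\left(-4\right) \left(-5\right)}}}{-5649} - \frac{27150}{-31507} = - \frac{170}{4 \cdot \frac{1}{20}} \left(- \frac{1}{5649}\right) - - \frac{27150}{31507} = - \frac{170}{4 \cdot \frac{1}{20}} \left(- \frac{1}{5649}\right) + \frac{27150}{31507} = - 170 \frac{1}{\frac{1}{5}} \left(- \frac{1}{5649}\right) + \frac{27150}{31507} = \left(-170\right) 5 \left(- \frac{1}{5649}\right) + \frac{27150}{31507} = \left(-850\right) \left(- \frac{1}{5649}\right) + \frac{27150}{31507} = \frac{850}{5649} + \frac{27150}{31507} = \frac{25735900}{25426149}$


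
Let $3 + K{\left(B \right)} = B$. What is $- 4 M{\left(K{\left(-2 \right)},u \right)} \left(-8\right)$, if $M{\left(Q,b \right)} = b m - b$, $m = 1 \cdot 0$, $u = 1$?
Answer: $-32$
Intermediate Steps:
$K{\left(B \right)} = -3 + B$
$m = 0$
$M{\left(Q,b \right)} = - b$ ($M{\left(Q,b \right)} = b 0 - b = 0 - b = - b$)
$- 4 M{\left(K{\left(-2 \right)},u \right)} \left(-8\right) = - 4 \left(\left(-1\right) 1\right) \left(-8\right) = \left(-4\right) \left(-1\right) \left(-8\right) = 4 \left(-8\right) = -32$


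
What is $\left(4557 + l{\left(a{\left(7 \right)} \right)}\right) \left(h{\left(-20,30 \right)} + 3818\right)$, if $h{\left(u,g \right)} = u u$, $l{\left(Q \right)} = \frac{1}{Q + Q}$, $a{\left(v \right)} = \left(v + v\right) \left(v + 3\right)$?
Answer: $\frac{2691001749}{140} \approx 1.9221 \cdot 10^{7}$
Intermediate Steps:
$a{\left(v \right)} = 2 v \left(3 + v\right)$
$l{\left(Q \right)} = \frac{1}{2 Q}$
$h{\left(u,g \right)} = u^{2}$
$\left(4557 + l{\left(a{\left(7 \right)} \right)}\right) \left(h{\left(-20,30 \right)} + 3818\right) = \left(4557 + \frac{1}{2 \cdot 2 \cdot 7 \left(3 + 7\right)}\right) \left(\left(-20\right)^{2} + 3818\right) = \left(4557 + \frac{1}{2 \cdot 2 \cdot 7 \cdot 10}\right) \left(400 + 3818\right) = \left(4557 + \frac{1}{2 \cdot 140}\right) 4218 = \left(4557 + \frac{1}{2} \cdot \frac{1}{140}\right) 4218 = \left(4557 + \frac{1}{280}\right) 4218 = \frac{1275961}{280} \cdot 4218 = \frac{2691001749}{140}$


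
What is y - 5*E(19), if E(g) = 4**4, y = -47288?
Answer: -48568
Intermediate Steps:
E(g) = 256
y - 5*E(19) = -47288 - 5*256 = -47288 - 1*1280 = -47288 - 1280 = -48568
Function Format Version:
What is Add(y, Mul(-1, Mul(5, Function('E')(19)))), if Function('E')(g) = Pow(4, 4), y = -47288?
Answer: -48568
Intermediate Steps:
Function('E')(g) = 256
Add(y, Mul(-1, Mul(5, Function('E')(19)))) = Add(-47288, Mul(-1, Mul(5, 256))) = Add(-47288, Mul(-1, 1280)) = Add(-47288, -1280) = -48568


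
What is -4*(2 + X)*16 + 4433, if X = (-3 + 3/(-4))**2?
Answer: 3405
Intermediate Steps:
X = 225/16 (X = (-3 + 3*(-1/4))**2 = (-3 - 3/4)**2 = (-15/4)**2 = 225/16 ≈ 14.063)
-4*(2 + X)*16 + 4433 = -4*(2 + 225/16)*16 + 4433 = -257*16/4 + 4433 = -4*257 + 4433 = -1028 + 4433 = 3405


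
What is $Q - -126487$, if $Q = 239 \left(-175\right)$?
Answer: $84662$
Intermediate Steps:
$Q = -41825$
$Q - -126487 = -41825 - -126487 = -41825 + 126487 = 84662$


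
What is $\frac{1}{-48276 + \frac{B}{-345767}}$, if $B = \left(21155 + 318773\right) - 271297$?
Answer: $- \frac{345767}{16692316323} \approx -2.0714 \cdot 10^{-5}$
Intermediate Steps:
$B = 68631$ ($B = 339928 - 271297 = 68631$)
$\frac{1}{-48276 + \frac{B}{-345767}} = \frac{1}{-48276 + \frac{68631}{-345767}} = \frac{1}{-48276 + 68631 \left(- \frac{1}{345767}\right)} = \frac{1}{-48276 - \frac{68631}{345767}} = \frac{1}{- \frac{16692316323}{345767}} = - \frac{345767}{16692316323}$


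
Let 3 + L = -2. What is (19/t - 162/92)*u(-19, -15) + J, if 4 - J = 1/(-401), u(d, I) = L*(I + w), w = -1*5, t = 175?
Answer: -10408997/64561 ≈ -161.23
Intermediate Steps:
L = -5 (L = -3 - 2 = -5)
w = -5
u(d, I) = 25 - 5*I (u(d, I) = -5*(I - 5) = -5*(-5 + I) = 25 - 5*I)
J = 1605/401 (J = 4 - 1/(-401) = 4 - 1*(-1/401) = 4 + 1/401 = 1605/401 ≈ 4.0025)
(19/t - 162/92)*u(-19, -15) + J = (19/175 - 162/92)*(25 - 5*(-15)) + 1605/401 = (19*(1/175) - 162*1/92)*(25 + 75) + 1605/401 = (19/175 - 81/46)*100 + 1605/401 = -13301/8050*100 + 1605/401 = -26602/161 + 1605/401 = -10408997/64561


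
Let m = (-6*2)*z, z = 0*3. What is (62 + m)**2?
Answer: 3844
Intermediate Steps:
z = 0
m = 0 (m = -6*2*0 = -12*0 = 0)
(62 + m)**2 = (62 + 0)**2 = 62**2 = 3844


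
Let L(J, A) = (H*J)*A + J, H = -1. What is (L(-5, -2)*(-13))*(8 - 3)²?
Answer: 4875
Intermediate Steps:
L(J, A) = J - A*J (L(J, A) = (-J)*A + J = -A*J + J = J - A*J)
(L(-5, -2)*(-13))*(8 - 3)² = (-5*(1 - 1*(-2))*(-13))*(8 - 3)² = (-5*(1 + 2)*(-13))*5² = (-5*3*(-13))*25 = -15*(-13)*25 = 195*25 = 4875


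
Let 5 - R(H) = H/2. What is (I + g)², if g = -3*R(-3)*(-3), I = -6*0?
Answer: 13689/4 ≈ 3422.3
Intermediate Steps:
R(H) = 5 - H/2
I = 0
g = 117/2 (g = -3*(5 - ½*(-3))*(-3) = -3*(5 + 3/2)*(-3) = -3*13/2*(-3) = -39/2*(-3) = 117/2 ≈ 58.500)
(I + g)² = (0 + 117/2)² = (117/2)² = 13689/4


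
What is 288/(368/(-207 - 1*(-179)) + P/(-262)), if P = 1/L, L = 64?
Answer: -3756032/171407 ≈ -21.913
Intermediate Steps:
P = 1/64 ≈ 0.015625
288/(368/(-207 - 1*(-179)) + P/(-262)) = 288/(368/(-207 - 1*(-179)) + (1/64)/(-262)) = 288/(368/(-207 + 179) + (1/64)*(-1/262)) = 288/(368/(-28) - 1/16768) = 288/(368*(-1/28) - 1/16768) = 288/(-92/7 - 1/16768) = 288/(-1542663/117376) = 288*(-117376/1542663) = -3756032/171407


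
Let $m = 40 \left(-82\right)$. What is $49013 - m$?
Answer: $52293$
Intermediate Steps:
$m = -3280$
$49013 - m = 49013 - -3280 = 49013 + 3280 = 52293$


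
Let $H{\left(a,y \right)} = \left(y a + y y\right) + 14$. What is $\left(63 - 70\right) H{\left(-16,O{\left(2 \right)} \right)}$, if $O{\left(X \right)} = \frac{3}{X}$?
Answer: $\frac{217}{4} \approx 54.25$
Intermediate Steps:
$H{\left(a,y \right)} = 14 + y^{2} + a y$ ($H{\left(a,y \right)} = \left(a y + y^{2}\right) + 14 = \left(y^{2} + a y\right) + 14 = 14 + y^{2} + a y$)
$\left(63 - 70\right) H{\left(-16,O{\left(2 \right)} \right)} = \left(63 - 70\right) \left(14 + \left(\frac{3}{2}\right)^{2} - 16 \cdot \frac{3}{2}\right) = - 7 \left(14 + \left(3 \cdot \frac{1}{2}\right)^{2} - 16 \cdot 3 \cdot \frac{1}{2}\right) = - 7 \left(14 + \left(\frac{3}{2}\right)^{2} - 24\right) = - 7 \left(14 + \frac{9}{4} - 24\right) = \left(-7\right) \left(- \frac{31}{4}\right) = \frac{217}{4}$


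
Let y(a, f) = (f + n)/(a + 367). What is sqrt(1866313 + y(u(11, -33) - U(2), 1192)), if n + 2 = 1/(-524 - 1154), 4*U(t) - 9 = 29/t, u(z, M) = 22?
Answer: sqrt(12341560693651837085)/2571535 ≈ 1366.1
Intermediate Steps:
U(t) = 9/4 + 29/(4*t) (U(t) = 9/4 + (29/t)/4 = 9/4 + 29/(4*t))
n = -3357/1678 (n = -2 + 1/(-524 - 1154) = -2 + 1/(-1678) = -2 - 1/1678 = -3357/1678 ≈ -2.0006)
y(a, f) = (-3357/1678 + f)/(367 + a) (y(a, f) = (f - 3357/1678)/(a + 367) = (-3357/1678 + f)/(367 + a))
sqrt(1866313 + y(u(11, -33) - U(2), 1192)) = sqrt(1866313 + (-3357/1678 + 1192)/(367 + (22 - (29 + 9*2)/(4*2)))) = sqrt(1866313 + (1996819/1678)/(367 + (22 - (29 + 18)/(4*2)))) = sqrt(1866313 + (1996819/1678)/(367 + (22 - 47/(4*2)))) = sqrt(1866313 + (1996819/1678)/(367 + (22 - 1*47/8))) = sqrt(1866313 + (1996819/1678)/(367 + (22 - 47/8))) = sqrt(1866313 + (1996819/1678)/(367 + 129/8)) = sqrt(1866313 + (1996819/1678)/(3065/8)) = sqrt(1866313 + (8/3065)*(1996819/1678)) = sqrt(1866313 + 7987276/2571535) = sqrt(4799297187731/2571535) = sqrt(12341560693651837085)/2571535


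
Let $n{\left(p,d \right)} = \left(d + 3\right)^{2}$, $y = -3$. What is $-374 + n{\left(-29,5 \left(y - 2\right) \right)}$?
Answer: $110$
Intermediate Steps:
$n{\left(p,d \right)} = \left(3 + d\right)^{2}$
$-374 + n{\left(-29,5 \left(y - 2\right) \right)} = -374 + \left(3 + 5 \left(-3 - 2\right)\right)^{2} = -374 + \left(3 + 5 \left(-5\right)\right)^{2} = -374 + \left(3 - 25\right)^{2} = -374 + \left(-22\right)^{2} = -374 + 484 = 110$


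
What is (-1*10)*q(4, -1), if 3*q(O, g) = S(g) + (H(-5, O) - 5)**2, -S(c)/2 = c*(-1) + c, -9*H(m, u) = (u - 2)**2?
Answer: -24010/243 ≈ -98.807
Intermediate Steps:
H(m, u) = -(-2 + u)**2/9 (H(m, u) = -(u - 2)**2/9 = -(-2 + u)**2/9)
S(c) = 0 (S(c) = -2*(c*(-1) + c) = -2*(-c + c) = -2*0 = 0)
q(O, g) = (-5 - (-2 + O)**2/9)**2/3 (q(O, g) = (0 + (-(-2 + O)**2/9 - 5)**2)/3 = (0 + (-5 - (-2 + O)**2/9)**2)/3 = (-5 - (-2 + O)**2/9)**2/3)
(-1*10)*q(4, -1) = (-1*10)*((45 + (-2 + 4)**2)**2/243) = -10*(45 + 2**2)**2/243 = -10*(45 + 4)**2/243 = -10*49**2/243 = -10*2401/243 = -24010/243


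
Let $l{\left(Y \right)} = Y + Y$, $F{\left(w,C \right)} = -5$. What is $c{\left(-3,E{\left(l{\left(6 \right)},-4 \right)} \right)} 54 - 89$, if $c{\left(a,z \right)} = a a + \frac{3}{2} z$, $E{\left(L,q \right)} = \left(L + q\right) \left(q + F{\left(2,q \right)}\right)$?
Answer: $-5435$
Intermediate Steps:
$l{\left(Y \right)} = 2 Y$
$E{\left(L,q \right)} = \left(-5 + q\right) \left(L + q\right)$ ($E{\left(L,q \right)} = \left(L + q\right) \left(q - 5\right) = \left(L + q\right) \left(-5 + q\right) = \left(-5 + q\right) \left(L + q\right)$)
$c{\left(a,z \right)} = a^{2} + \frac{3 z}{2}$ ($c{\left(a,z \right)} = a^{2} + 3 \cdot \frac{1}{2} z = a^{2} + \frac{3 z}{2}$)
$c{\left(-3,E{\left(l{\left(6 \right)},-4 \right)} \right)} 54 - 89 = \left(\left(-3\right)^{2} + \frac{3 \left(\left(-4\right)^{2} - 5 \cdot 2 \cdot 6 - -20 + 2 \cdot 6 \left(-4\right)\right)}{2}\right) 54 - 89 = \left(9 + \frac{3 \left(16 - 60 + 20 + 12 \left(-4\right)\right)}{2}\right) 54 - 89 = \left(9 + \frac{3 \left(16 - 60 + 20 - 48\right)}{2}\right) 54 - 89 = \left(9 + \frac{3}{2} \left(-72\right)\right) 54 - 89 = \left(9 - 108\right) 54 - 89 = \left(-99\right) 54 - 89 = -5346 - 89 = -5435$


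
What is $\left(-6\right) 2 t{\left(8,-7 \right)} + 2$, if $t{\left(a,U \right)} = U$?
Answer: $86$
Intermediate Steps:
$\left(-6\right) 2 t{\left(8,-7 \right)} + 2 = \left(-6\right) 2 \left(-7\right) + 2 = \left(-12\right) \left(-7\right) + 2 = 84 + 2 = 86$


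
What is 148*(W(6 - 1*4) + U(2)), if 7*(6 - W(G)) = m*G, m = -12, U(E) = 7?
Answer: 17020/7 ≈ 2431.4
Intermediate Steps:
W(G) = 6 + 12*G/7 (W(G) = 6 - (-12)*G/7 = 6 + 12*G/7)
148*(W(6 - 1*4) + U(2)) = 148*((6 + 12*(6 - 1*4)/7) + 7) = 148*((6 + 12*(6 - 4)/7) + 7) = 148*((6 + (12/7)*2) + 7) = 148*((6 + 24/7) + 7) = 148*(66/7 + 7) = 148*(115/7) = 17020/7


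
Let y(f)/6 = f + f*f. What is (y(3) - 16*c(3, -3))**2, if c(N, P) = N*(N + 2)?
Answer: 28224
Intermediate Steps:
c(N, P) = N*(2 + N)
y(f) = 6*f + 6*f**2 (y(f) = 6*(f + f*f) = 6*(f + f**2) = 6*f + 6*f**2)
(y(3) - 16*c(3, -3))**2 = (6*3*(1 + 3) - 48*(2 + 3))**2 = (6*3*4 - 48*5)**2 = (72 - 16*15)**2 = (72 - 240)**2 = (-168)**2 = 28224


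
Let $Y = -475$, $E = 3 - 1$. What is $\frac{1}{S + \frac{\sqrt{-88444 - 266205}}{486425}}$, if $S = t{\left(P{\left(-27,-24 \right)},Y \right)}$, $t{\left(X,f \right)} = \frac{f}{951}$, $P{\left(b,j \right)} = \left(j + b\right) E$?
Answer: $- \frac{106882327290328125}{53385289685925874} - \frac{439923256425 i \sqrt{354649}}{53385289685925874} \approx -2.0021 - 0.0049074 i$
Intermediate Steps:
$E = 2$
$P{\left(b,j \right)} = 2 b + 2 j$ ($P{\left(b,j \right)} = \left(j + b\right) 2 = \left(b + j\right) 2 = 2 b + 2 j$)
$t{\left(X,f \right)} = \frac{f}{951}$ ($t{\left(X,f \right)} = f \frac{1}{951} = \frac{f}{951}$)
$S = - \frac{475}{951}$ ($S = \frac{1}{951} \left(-475\right) = - \frac{475}{951} \approx -0.49947$)
$\frac{1}{S + \frac{\sqrt{-88444 - 266205}}{486425}} = \frac{1}{- \frac{475}{951} + \frac{\sqrt{-88444 - 266205}}{486425}} = \frac{1}{- \frac{475}{951} + \sqrt{-354649} \cdot \frac{1}{486425}} = \frac{1}{- \frac{475}{951} + i \sqrt{354649} \cdot \frac{1}{486425}} = \frac{1}{- \frac{475}{951} + \frac{i \sqrt{354649}}{486425}}$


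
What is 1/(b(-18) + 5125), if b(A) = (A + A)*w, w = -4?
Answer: 1/5269 ≈ 0.00018979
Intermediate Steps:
b(A) = -8*A (b(A) = (A + A)*(-4) = (2*A)*(-4) = -8*A)
1/(b(-18) + 5125) = 1/(-8*(-18) + 5125) = 1/(144 + 5125) = 1/5269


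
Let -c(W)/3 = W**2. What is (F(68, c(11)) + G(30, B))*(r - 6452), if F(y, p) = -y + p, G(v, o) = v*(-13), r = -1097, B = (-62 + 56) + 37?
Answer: 6197729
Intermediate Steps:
B = 31 (B = -6 + 37 = 31)
c(W) = -3*W**2
G(v, o) = -13*v
F(y, p) = p - y
(F(68, c(11)) + G(30, B))*(r - 6452) = ((-3*11**2 - 1*68) - 13*30)*(-1097 - 6452) = ((-3*121 - 68) - 390)*(-7549) = ((-363 - 68) - 390)*(-7549) = (-431 - 390)*(-7549) = -821*(-7549) = 6197729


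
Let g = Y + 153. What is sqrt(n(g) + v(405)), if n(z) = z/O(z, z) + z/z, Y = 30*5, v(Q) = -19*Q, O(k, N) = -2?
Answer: I*sqrt(31382)/2 ≈ 88.575*I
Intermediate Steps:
Y = 150
g = 303 (g = 150 + 153 = 303)
n(z) = 1 - z/2 (n(z) = z/(-2) + z/z = z*(-1/2) + 1 = -z/2 + 1 = 1 - z/2)
sqrt(n(g) + v(405)) = sqrt((1 - 1/2*303) - 19*405) = sqrt((1 - 303/2) - 7695) = sqrt(-301/2 - 7695) = sqrt(-15691/2) = I*sqrt(31382)/2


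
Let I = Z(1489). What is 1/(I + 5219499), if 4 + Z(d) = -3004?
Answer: 1/5216491 ≈ 1.9170e-7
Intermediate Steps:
Z(d) = -3008 (Z(d) = -4 - 3004 = -3008)
I = -3008
1/(I + 5219499) = 1/(-3008 + 5219499) = 1/5216491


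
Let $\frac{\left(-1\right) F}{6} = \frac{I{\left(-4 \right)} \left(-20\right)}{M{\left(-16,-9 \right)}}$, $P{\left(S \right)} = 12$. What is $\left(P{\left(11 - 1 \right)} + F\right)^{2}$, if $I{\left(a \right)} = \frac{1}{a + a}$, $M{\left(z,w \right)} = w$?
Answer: $\frac{1681}{9} \approx 186.78$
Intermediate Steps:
$I{\left(a \right)} = \frac{1}{2 a}$
$F = \frac{5}{3}$ ($F = - 6 \frac{\frac{1}{2 \left(-4\right)} \left(-20\right)}{-9} = - 6 \cdot \frac{1}{2} \left(- \frac{1}{4}\right) \left(-20\right) \left(- \frac{1}{9}\right) = - 6 \left(- \frac{1}{8}\right) \left(-20\right) \left(- \frac{1}{9}\right) = - 6 \cdot \frac{5}{2} \left(- \frac{1}{9}\right) = \left(-6\right) \left(- \frac{5}{18}\right) = \frac{5}{3} \approx 1.6667$)
$\left(P{\left(11 - 1 \right)} + F\right)^{2} = \left(12 + \frac{5}{3}\right)^{2} = \left(\frac{41}{3}\right)^{2} = \frac{1681}{9}$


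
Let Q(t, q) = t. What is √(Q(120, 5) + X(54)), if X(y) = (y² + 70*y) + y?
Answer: √6870 ≈ 82.885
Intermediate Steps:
X(y) = y² + 71*y
√(Q(120, 5) + X(54)) = √(120 + 54*(71 + 54)) = √(120 + 54*125) = √(120 + 6750) = √6870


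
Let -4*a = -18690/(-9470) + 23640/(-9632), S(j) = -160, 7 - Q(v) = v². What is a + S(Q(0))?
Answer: -729172211/4560752 ≈ -159.88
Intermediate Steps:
Q(v) = 7 - v²
a = 548109/4560752 (a = -(-18690/(-9470) + 23640/(-9632))/4 = -(-18690*(-1/9470) + 23640*(-1/9632))/4 = -(1869/947 - 2955/1204)/4 = -¼*(-548109/1140188) = 548109/4560752 ≈ 0.12018)
a + S(Q(0)) = 548109/4560752 - 160 = -729172211/4560752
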